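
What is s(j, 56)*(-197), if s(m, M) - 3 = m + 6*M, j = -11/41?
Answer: -2735936/41 ≈ -66730.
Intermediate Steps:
j = -11/41 (j = -11*1/41 = -11/41 ≈ -0.26829)
s(m, M) = 3 + m + 6*M (s(m, M) = 3 + (m + 6*M) = 3 + m + 6*M)
s(j, 56)*(-197) = (3 - 11/41 + 6*56)*(-197) = (3 - 11/41 + 336)*(-197) = (13888/41)*(-197) = -2735936/41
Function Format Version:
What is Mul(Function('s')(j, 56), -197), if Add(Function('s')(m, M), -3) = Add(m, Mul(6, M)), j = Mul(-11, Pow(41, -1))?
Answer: Rational(-2735936, 41) ≈ -66730.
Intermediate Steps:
j = Rational(-11, 41) (j = Mul(-11, Rational(1, 41)) = Rational(-11, 41) ≈ -0.26829)
Function('s')(m, M) = Add(3, m, Mul(6, M)) (Function('s')(m, M) = Add(3, Add(m, Mul(6, M))) = Add(3, m, Mul(6, M)))
Mul(Function('s')(j, 56), -197) = Mul(Add(3, Rational(-11, 41), Mul(6, 56)), -197) = Mul(Add(3, Rational(-11, 41), 336), -197) = Mul(Rational(13888, 41), -197) = Rational(-2735936, 41)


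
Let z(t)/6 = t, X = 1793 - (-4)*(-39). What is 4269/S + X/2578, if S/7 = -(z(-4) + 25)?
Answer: -10994023/18046 ≈ -609.22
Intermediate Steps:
X = 1637 (X = 1793 - 1*156 = 1793 - 156 = 1637)
z(t) = 6*t
S = -7 (S = 7*(-(6*(-4) + 25)) = 7*(-(-24 + 25)) = 7*(-1*1) = 7*(-1) = -7)
4269/S + X/2578 = 4269/(-7) + 1637/2578 = 4269*(-⅐) + 1637*(1/2578) = -4269/7 + 1637/2578 = -10994023/18046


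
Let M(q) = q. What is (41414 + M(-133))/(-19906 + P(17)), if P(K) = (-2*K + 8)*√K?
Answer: -410869793/198118672 + 536653*√17/198118672 ≈ -2.0627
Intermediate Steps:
P(K) = √K*(8 - 2*K) (P(K) = (8 - 2*K)*√K = √K*(8 - 2*K))
(41414 + M(-133))/(-19906 + P(17)) = (41414 - 133)/(-19906 + 2*√17*(4 - 1*17)) = 41281/(-19906 + 2*√17*(4 - 17)) = 41281/(-19906 + 2*√17*(-13)) = 41281/(-19906 - 26*√17)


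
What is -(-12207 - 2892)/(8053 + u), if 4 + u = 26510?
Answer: 2157/4937 ≈ 0.43690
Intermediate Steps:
u = 26506 (u = -4 + 26510 = 26506)
-(-12207 - 2892)/(8053 + u) = -(-12207 - 2892)/(8053 + 26506) = -(-15099)/34559 = -1*(-2157/4937) = 2157/4937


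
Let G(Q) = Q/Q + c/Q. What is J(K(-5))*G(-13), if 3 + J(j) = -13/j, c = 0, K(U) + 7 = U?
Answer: -23/12 ≈ -1.9167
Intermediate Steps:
K(U) = -7 + U
J(j) = -3 - 13/j
G(Q) = 1 (G(Q) = Q/Q + 0/Q = 1 + 0 = 1)
J(K(-5))*G(-13) = (-3 - 13/(-7 - 5))*1 = (-3 - 13/(-12))*1 = (-3 - 13*(-1/12))*1 = (-3 + 13/12)*1 = -23/12*1 = -23/12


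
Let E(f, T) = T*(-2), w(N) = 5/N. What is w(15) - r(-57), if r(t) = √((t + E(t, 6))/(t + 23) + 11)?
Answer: ⅓ - √15062/34 ≈ -3.2763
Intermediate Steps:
E(f, T) = -2*T
r(t) = √(11 + (-12 + t)/(23 + t)) (r(t) = √((t - 2*6)/(t + 23) + 11) = √((t - 12)/(23 + t) + 11) = √((-12 + t)/(23 + t) + 11) = √(11 + (-12 + t)/(23 + t)))
w(15) - r(-57) = 5/15 - √((241 + 12*(-57))/(23 - 57)) = 5*(1/15) - √((241 - 684)/(-34)) = ⅓ - √(-1/34*(-443)) = ⅓ - √(443/34) = ⅓ - √15062/34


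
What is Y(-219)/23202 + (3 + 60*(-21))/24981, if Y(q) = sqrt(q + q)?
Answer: -419/8327 + I*sqrt(438)/23202 ≈ -0.050318 + 0.00090201*I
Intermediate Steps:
Y(q) = sqrt(2)*sqrt(q) (Y(q) = sqrt(2*q) = sqrt(2)*sqrt(q))
Y(-219)/23202 + (3 + 60*(-21))/24981 = (sqrt(2)*sqrt(-219))/23202 + (3 + 60*(-21))/24981 = (sqrt(2)*(I*sqrt(219)))*(1/23202) + (3 - 1260)*(1/24981) = (I*sqrt(438))*(1/23202) - 1257*1/24981 = I*sqrt(438)/23202 - 419/8327 = -419/8327 + I*sqrt(438)/23202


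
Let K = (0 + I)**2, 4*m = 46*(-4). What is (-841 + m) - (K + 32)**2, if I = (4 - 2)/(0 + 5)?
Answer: -1200791/625 ≈ -1921.3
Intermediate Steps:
I = 2/5 ≈ 0.40000
m = -46 (m = (46*(-4))/4 = (1/4)*(-184) = -46)
K = 4/25 (K = (0 + 2/5)**2 = (2/5)**2 = 4/25 ≈ 0.16000)
(-841 + m) - (K + 32)**2 = (-841 - 46) - (4/25 + 32)**2 = -887 - (804/25)**2 = -887 - 1*646416/625 = -887 - 646416/625 = -1200791/625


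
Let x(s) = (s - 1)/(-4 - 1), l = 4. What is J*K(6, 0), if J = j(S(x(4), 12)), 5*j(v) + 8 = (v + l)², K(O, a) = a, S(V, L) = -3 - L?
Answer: 0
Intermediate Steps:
x(s) = ⅕ - s/5 (x(s) = (-1 + s)/(-5) = (-1 + s)*(-⅕) = ⅕ - s/5)
j(v) = -8/5 + (4 + v)²/5 (j(v) = -8/5 + (v + 4)²/5 = -8/5 + (4 + v)²/5)
J = 113/5 (J = -8/5 + (4 + (-3 - 1*12))²/5 = -8/5 + (4 + (-3 - 12))²/5 = -8/5 + (4 - 15)²/5 = -8/5 + (⅕)*(-11)² = -8/5 + (⅕)*121 = -8/5 + 121/5 = 113/5 ≈ 22.600)
J*K(6, 0) = (113/5)*0 = 0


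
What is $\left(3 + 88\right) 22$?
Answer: $2002$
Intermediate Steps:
$\left(3 + 88\right) 22 = 91 \cdot 22 = 2002$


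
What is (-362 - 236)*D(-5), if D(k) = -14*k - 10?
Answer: -35880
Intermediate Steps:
D(k) = -10 - 14*k
(-362 - 236)*D(-5) = (-362 - 236)*(-10 - 14*(-5)) = -598*(-10 + 70) = -598*60 = -35880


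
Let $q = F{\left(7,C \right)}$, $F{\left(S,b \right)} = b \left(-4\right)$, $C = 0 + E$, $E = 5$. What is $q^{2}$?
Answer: $400$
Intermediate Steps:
$C = 5$ ($C = 0 + 5 = 5$)
$F{\left(S,b \right)} = - 4 b$
$q = -20$ ($q = \left(-4\right) 5 = -20$)
$q^{2} = \left(-20\right)^{2} = 400$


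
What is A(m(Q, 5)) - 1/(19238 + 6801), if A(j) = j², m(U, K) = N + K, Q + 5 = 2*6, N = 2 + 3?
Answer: 2603899/26039 ≈ 100.00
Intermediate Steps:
N = 5
Q = 7 (Q = -5 + 2*6 = -5 + 12 = 7)
m(U, K) = 5 + K
A(m(Q, 5)) - 1/(19238 + 6801) = (5 + 5)² - 1/(19238 + 6801) = 10² - 1/26039 = 100 - 1*1/26039 = 100 - 1/26039 = 2603899/26039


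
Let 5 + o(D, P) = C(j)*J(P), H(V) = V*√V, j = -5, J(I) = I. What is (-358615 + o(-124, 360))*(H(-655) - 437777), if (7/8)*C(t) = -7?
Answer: 158256385500 + 236782500*I*√655 ≈ 1.5826e+11 + 6.06e+9*I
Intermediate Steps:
C(t) = -8 (C(t) = (8/7)*(-7) = -8)
H(V) = V^(3/2)
o(D, P) = -5 - 8*P
(-358615 + o(-124, 360))*(H(-655) - 437777) = (-358615 + (-5 - 8*360))*((-655)^(3/2) - 437777) = (-358615 + (-5 - 2880))*(-655*I*√655 - 437777) = (-358615 - 2885)*(-437777 - 655*I*√655) = -361500*(-437777 - 655*I*√655) = 158256385500 + 236782500*I*√655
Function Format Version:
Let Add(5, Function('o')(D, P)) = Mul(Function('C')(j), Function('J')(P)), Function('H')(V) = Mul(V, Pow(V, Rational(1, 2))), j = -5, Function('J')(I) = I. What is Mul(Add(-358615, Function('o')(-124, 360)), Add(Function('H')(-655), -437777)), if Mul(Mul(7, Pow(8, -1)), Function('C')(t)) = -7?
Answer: Add(158256385500, Mul(236782500, I, Pow(655, Rational(1, 2)))) ≈ Add(1.5826e+11, Mul(6.0600e+9, I))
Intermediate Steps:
Function('C')(t) = -8 (Function('C')(t) = Mul(Rational(8, 7), -7) = -8)
Function('H')(V) = Pow(V, Rational(3, 2))
Function('o')(D, P) = Add(-5, Mul(-8, P))
Mul(Add(-358615, Function('o')(-124, 360)), Add(Function('H')(-655), -437777)) = Mul(Add(-358615, Add(-5, Mul(-8, 360))), Add(Pow(-655, Rational(3, 2)), -437777)) = Mul(Add(-358615, Add(-5, -2880)), Add(Mul(-655, I, Pow(655, Rational(1, 2))), -437777)) = Mul(Add(-358615, -2885), Add(-437777, Mul(-655, I, Pow(655, Rational(1, 2))))) = Mul(-361500, Add(-437777, Mul(-655, I, Pow(655, Rational(1, 2))))) = Add(158256385500, Mul(236782500, I, Pow(655, Rational(1, 2))))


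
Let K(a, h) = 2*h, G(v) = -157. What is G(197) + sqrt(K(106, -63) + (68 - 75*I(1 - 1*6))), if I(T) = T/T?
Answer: -157 + I*sqrt(133) ≈ -157.0 + 11.533*I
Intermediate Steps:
I(T) = 1
G(197) + sqrt(K(106, -63) + (68 - 75*I(1 - 1*6))) = -157 + sqrt(2*(-63) + (68 - 75*1)) = -157 + sqrt(-126 + (68 - 75)) = -157 + sqrt(-126 - 7) = -157 + sqrt(-133) = -157 + I*sqrt(133)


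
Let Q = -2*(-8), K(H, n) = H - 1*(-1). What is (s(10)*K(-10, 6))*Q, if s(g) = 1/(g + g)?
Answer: -36/5 ≈ -7.2000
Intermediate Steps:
K(H, n) = 1 + H (K(H, n) = H + 1 = 1 + H)
s(g) = 1/(2*g)
Q = 16
(s(10)*K(-10, 6))*Q = (((½)/10)*(1 - 10))*16 = (((½)*(⅒))*(-9))*16 = ((1/20)*(-9))*16 = -9/20*16 = -36/5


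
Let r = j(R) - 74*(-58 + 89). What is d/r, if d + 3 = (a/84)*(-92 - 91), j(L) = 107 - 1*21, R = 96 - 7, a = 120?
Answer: 617/5152 ≈ 0.11976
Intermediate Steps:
R = 89
j(L) = 86 (j(L) = 107 - 21 = 86)
d = -1851/7 (d = -3 + (120/84)*(-92 - 91) = -3 + (120*(1/84))*(-183) = -3 + (10/7)*(-183) = -3 - 1830/7 = -1851/7 ≈ -264.43)
r = -2208 (r = 86 - 74*(-58 + 89) = 86 - 74*31 = 86 - 1*2294 = 86 - 2294 = -2208)
d/r = -1851/7/(-2208) = -1851/7*(-1/2208) = 617/5152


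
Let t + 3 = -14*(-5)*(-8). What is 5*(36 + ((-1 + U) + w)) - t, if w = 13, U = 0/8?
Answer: 803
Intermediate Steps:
U = 0 (U = 0*(1/8) = 0)
t = -563 (t = -3 - 14*(-5)*(-8) = -3 + 70*(-8) = -3 - 560 = -563)
5*(36 + ((-1 + U) + w)) - t = 5*(36 + ((-1 + 0) + 13)) - 1*(-563) = 5*(36 + (-1 + 13)) + 563 = 5*(36 + 12) + 563 = 5*48 + 563 = 240 + 563 = 803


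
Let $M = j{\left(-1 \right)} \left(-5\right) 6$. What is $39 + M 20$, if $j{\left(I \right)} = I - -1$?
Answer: $39$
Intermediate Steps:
$j{\left(I \right)} = 1 + I$ ($j{\left(I \right)} = I + 1 = 1 + I$)
$M = 0$ ($M = \left(1 - 1\right) \left(-5\right) 6 = 0 \left(-5\right) 6 = 0 \cdot 6 = 0$)
$39 + M 20 = 39 + 0 \cdot 20 = 39 + 0 = 39$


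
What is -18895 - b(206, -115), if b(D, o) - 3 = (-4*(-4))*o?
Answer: -17058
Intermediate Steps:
b(D, o) = 3 + 16*o (b(D, o) = 3 + (-4*(-4))*o = 3 + 16*o)
-18895 - b(206, -115) = -18895 - (3 + 16*(-115)) = -18895 - (3 - 1840) = -18895 - 1*(-1837) = -18895 + 1837 = -17058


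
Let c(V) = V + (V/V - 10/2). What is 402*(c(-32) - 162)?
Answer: -79596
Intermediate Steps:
c(V) = -4 + V (c(V) = V + (1 - 10*1/2) = V + (1 - 5) = V - 4 = -4 + V)
402*(c(-32) - 162) = 402*((-4 - 32) - 162) = 402*(-36 - 162) = 402*(-198) = -79596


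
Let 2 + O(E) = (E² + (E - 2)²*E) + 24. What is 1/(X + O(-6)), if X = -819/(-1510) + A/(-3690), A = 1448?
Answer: -557190/181560377 ≈ -0.0030689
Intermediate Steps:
O(E) = 22 + E² + E*(-2 + E)² (O(E) = -2 + ((E² + (E - 2)²*E) + 24) = -2 + ((E² + (-2 + E)²*E) + 24) = -2 + ((E² + E*(-2 + E)²) + 24) = -2 + (24 + E² + E*(-2 + E)²) = 22 + E² + E*(-2 + E)²)
X = 83563/557190 (X = -819/(-1510) + 1448/(-3690) = -819*(-1/1510) + 1448*(-1/3690) = 819/1510 - 724/1845 = 83563/557190 ≈ 0.14997)
1/(X + O(-6)) = 1/(83563/557190 + (22 + (-6)² - 6*(-2 - 6)²)) = 1/(83563/557190 + (22 + 36 - 6*(-8)²)) = 1/(83563/557190 + (22 + 36 - 6*64)) = 1/(83563/557190 + (22 + 36 - 384)) = 1/(83563/557190 - 326) = 1/(-181560377/557190) = -557190/181560377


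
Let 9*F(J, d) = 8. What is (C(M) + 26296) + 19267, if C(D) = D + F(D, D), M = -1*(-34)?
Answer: 410381/9 ≈ 45598.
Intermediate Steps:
F(J, d) = 8/9 (F(J, d) = (1/9)*8 = 8/9)
M = 34
C(D) = 8/9 + D (C(D) = D + 8/9 = 8/9 + D)
(C(M) + 26296) + 19267 = ((8/9 + 34) + 26296) + 19267 = (314/9 + 26296) + 19267 = 236978/9 + 19267 = 410381/9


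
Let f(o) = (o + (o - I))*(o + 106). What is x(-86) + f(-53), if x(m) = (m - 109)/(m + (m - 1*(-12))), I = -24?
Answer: -139033/32 ≈ -4344.8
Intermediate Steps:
x(m) = (-109 + m)/(12 + 2*m) (x(m) = (-109 + m)/(m + (m + 12)) = (-109 + m)/(m + (12 + m)) = (-109 + m)/(12 + 2*m))
f(o) = (24 + 2*o)*(106 + o) (f(o) = (o + (o - 1*(-24)))*(o + 106) = (o + (o + 24))*(106 + o) = (o + (24 + o))*(106 + o) = (24 + 2*o)*(106 + o))
x(-86) + f(-53) = (-109 - 86)/(2*(6 - 86)) + (2544 + 2*(-53)² + 236*(-53)) = (½)*(-195)/(-80) + (2544 + 2*2809 - 12508) = (½)*(-1/80)*(-195) + (2544 + 5618 - 12508) = 39/32 - 4346 = -139033/32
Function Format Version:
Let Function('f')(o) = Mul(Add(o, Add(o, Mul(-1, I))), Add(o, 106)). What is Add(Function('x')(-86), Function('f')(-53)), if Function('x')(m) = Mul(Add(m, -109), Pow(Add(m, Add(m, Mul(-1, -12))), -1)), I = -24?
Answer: Rational(-139033, 32) ≈ -4344.8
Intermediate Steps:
Function('x')(m) = Mul(Pow(Add(12, Mul(2, m)), -1), Add(-109, m)) (Function('x')(m) = Mul(Add(-109, m), Pow(Add(m, Add(m, 12)), -1)) = Mul(Add(-109, m), Pow(Add(m, Add(12, m)), -1)) = Mul(Add(-109, m), Pow(Add(12, Mul(2, m)), -1)) = Mul(Pow(Add(12, Mul(2, m)), -1), Add(-109, m)))
Function('f')(o) = Mul(Add(24, Mul(2, o)), Add(106, o)) (Function('f')(o) = Mul(Add(o, Add(o, Mul(-1, -24))), Add(o, 106)) = Mul(Add(o, Add(o, 24)), Add(106, o)) = Mul(Add(o, Add(24, o)), Add(106, o)) = Mul(Add(24, Mul(2, o)), Add(106, o)))
Add(Function('x')(-86), Function('f')(-53)) = Add(Mul(Rational(1, 2), Pow(Add(6, -86), -1), Add(-109, -86)), Add(2544, Mul(2, Pow(-53, 2)), Mul(236, -53))) = Add(Mul(Rational(1, 2), Pow(-80, -1), -195), Add(2544, Mul(2, 2809), -12508)) = Add(Mul(Rational(1, 2), Rational(-1, 80), -195), Add(2544, 5618, -12508)) = Add(Rational(39, 32), -4346) = Rational(-139033, 32)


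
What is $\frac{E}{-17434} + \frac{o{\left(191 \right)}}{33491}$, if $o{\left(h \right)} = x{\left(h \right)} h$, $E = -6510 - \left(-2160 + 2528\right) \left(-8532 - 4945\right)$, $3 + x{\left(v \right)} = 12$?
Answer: $- \frac{82925912360}{291941047} \approx -284.05$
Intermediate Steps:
$x{\left(v \right)} = 9$ ($x{\left(v \right)} = -3 + 12 = 9$)
$E = 4953026$ ($E = -6510 - 368 \left(-13477\right) = -6510 - -4959536 = -6510 + 4959536 = 4953026$)
$o{\left(h \right)} = 9 h$
$\frac{E}{-17434} + \frac{o{\left(191 \right)}}{33491} = \frac{4953026}{-17434} + \frac{9 \cdot 191}{33491} = 4953026 \left(- \frac{1}{17434}\right) + 1719 \cdot \frac{1}{33491} = - \frac{2476513}{8717} + \frac{1719}{33491} = - \frac{82925912360}{291941047}$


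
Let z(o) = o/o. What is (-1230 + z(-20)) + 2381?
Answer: 1152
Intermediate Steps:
z(o) = 1
(-1230 + z(-20)) + 2381 = (-1230 + 1) + 2381 = -1229 + 2381 = 1152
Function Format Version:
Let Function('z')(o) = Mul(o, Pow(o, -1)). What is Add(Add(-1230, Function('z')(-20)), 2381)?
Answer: 1152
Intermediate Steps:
Function('z')(o) = 1
Add(Add(-1230, Function('z')(-20)), 2381) = Add(Add(-1230, 1), 2381) = Add(-1229, 2381) = 1152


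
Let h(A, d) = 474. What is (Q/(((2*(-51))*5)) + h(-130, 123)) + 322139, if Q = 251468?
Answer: 82140581/255 ≈ 3.2212e+5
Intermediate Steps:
(Q/(((2*(-51))*5)) + h(-130, 123)) + 322139 = (251468/(((2*(-51))*5)) + 474) + 322139 = (251468/((-102*5)) + 474) + 322139 = (251468/(-510) + 474) + 322139 = (251468*(-1/510) + 474) + 322139 = (-125734/255 + 474) + 322139 = -4864/255 + 322139 = 82140581/255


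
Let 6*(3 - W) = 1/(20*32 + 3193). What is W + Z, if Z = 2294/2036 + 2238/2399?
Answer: 71042988463/14041325409 ≈ 5.0596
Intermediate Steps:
W = 68993/22998 (W = 3 - 1/(6*(20*32 + 3193)) = 3 - 1/(6*(640 + 3193)) = 3 - ⅙/3833 = 3 - ⅙*1/3833 = 3 - 1/22998 = 68993/22998 ≈ 3.0000)
Z = 5029937/2442182 (Z = 2294*(1/2036) + 2238*(1/2399) = 1147/1018 + 2238/2399 = 5029937/2442182 ≈ 2.0596)
W + Z = 68993/22998 + 5029937/2442182 = 71042988463/14041325409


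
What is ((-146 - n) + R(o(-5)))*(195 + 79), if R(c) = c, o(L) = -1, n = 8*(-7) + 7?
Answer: -26852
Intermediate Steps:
n = -49 (n = -56 + 7 = -49)
((-146 - n) + R(o(-5)))*(195 + 79) = ((-146 - 1*(-49)) - 1)*(195 + 79) = ((-146 + 49) - 1)*274 = (-97 - 1)*274 = -98*274 = -26852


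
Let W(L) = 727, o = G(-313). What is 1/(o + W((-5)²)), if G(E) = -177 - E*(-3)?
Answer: -1/389 ≈ -0.0025707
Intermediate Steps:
G(E) = -177 + 3*E (G(E) = -177 - (-3)*E = -177 + 3*E)
o = -1116 (o = -177 + 3*(-313) = -177 - 939 = -1116)
1/(o + W((-5)²)) = 1/(-1116 + 727) = 1/(-389) = -1/389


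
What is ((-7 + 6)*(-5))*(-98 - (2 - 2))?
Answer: -490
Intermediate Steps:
((-7 + 6)*(-5))*(-98 - (2 - 2)) = (-1*(-5))*(-98 - 0) = 5*(-98 - 1*0) = 5*(-98 + 0) = 5*(-98) = -490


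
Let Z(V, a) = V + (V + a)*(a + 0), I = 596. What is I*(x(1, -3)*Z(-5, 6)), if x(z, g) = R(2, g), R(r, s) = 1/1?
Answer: 596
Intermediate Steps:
Z(V, a) = V + a*(V + a) (Z(V, a) = V + (V + a)*a = V + a*(V + a))
R(r, s) = 1
x(z, g) = 1
I*(x(1, -3)*Z(-5, 6)) = 596*(1*(-5 + 6² - 5*6)) = 596*(1*(-5 + 36 - 30)) = 596*(1*1) = 596*1 = 596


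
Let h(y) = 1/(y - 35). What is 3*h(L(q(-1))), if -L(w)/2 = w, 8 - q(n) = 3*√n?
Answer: -17/293 - 2*I/293 ≈ -0.05802 - 0.0068259*I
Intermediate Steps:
q(n) = 8 - 3*√n
L(w) = -2*w
h(y) = 1/(-35 + y)
3*h(L(q(-1))) = 3/(-35 - 2*(8 - 3*I)) = 3/(-35 + (-16 + 6*I)) = 3/(-51 + 6*I) = 3*((-51 - 6*I)/2637) = (-51 - 6*I)/879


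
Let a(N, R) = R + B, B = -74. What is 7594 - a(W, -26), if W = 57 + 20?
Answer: 7694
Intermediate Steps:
W = 77
a(N, R) = -74 + R (a(N, R) = R - 74 = -74 + R)
7594 - a(W, -26) = 7594 - (-74 - 26) = 7594 - 1*(-100) = 7594 + 100 = 7694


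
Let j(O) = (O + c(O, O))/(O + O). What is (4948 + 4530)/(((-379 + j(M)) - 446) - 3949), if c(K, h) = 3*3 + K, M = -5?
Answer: -94780/47739 ≈ -1.9854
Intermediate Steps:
c(K, h) = 9 + K
j(O) = (9 + 2*O)/(2*O) (j(O) = (O + (9 + O))/(O + O) = (9 + 2*O)/((2*O)) = (9 + 2*O)*(1/(2*O)) = (9 + 2*O)/(2*O))
(4948 + 4530)/(((-379 + j(M)) - 446) - 3949) = (4948 + 4530)/(((-379 + (9/2 - 5)/(-5)) - 446) - 3949) = 9478/(((-379 - ⅕*(-½)) - 446) - 3949) = 9478/(((-379 + ⅒) - 446) - 3949) = 9478/((-3789/10 - 446) - 3949) = 9478/(-8249/10 - 3949) = 9478/(-47739/10) = 9478*(-10/47739) = -94780/47739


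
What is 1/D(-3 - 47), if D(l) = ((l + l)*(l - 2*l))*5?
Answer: -1/25000 ≈ -4.0000e-5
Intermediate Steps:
D(l) = -10*l² (D(l) = ((2*l)*(-l))*5 = -2*l²*5 = -10*l²)
1/D(-3 - 47) = 1/(-10*(-3 - 47)²) = 1/(-10*(-50)²) = 1/(-10*2500) = 1/(-25000) = -1/25000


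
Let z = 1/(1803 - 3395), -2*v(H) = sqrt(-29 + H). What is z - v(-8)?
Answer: -1/1592 + I*sqrt(37)/2 ≈ -0.00062814 + 3.0414*I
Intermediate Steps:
v(H) = -sqrt(-29 + H)/2
z = -1/1592 (z = 1/(-1592) = -1/1592 ≈ -0.00062814)
z - v(-8) = -1/1592 - (-1)*sqrt(-29 - 8)/2 = -1/1592 - (-1)*sqrt(-37)/2 = -1/1592 - (-1)*I*sqrt(37)/2 = -1/1592 + I*sqrt(37)/2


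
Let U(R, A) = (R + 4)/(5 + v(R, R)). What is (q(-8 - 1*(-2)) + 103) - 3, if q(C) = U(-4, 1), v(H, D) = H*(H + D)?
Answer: 100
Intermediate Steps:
v(H, D) = H*(D + H)
U(R, A) = (4 + R)/(5 + 2*R²) (U(R, A) = (R + 4)/(5 + R*(R + R)) = (4 + R)/(5 + R*(2*R)) = (4 + R)/(5 + 2*R²))
q(C) = 0 (q(C) = (4 - 4)/(5 + 2*(-4)²) = 0/(5 + 2*16) = 0/(5 + 32) = 0/37 = (1/37)*0 = 0)
(q(-8 - 1*(-2)) + 103) - 3 = (0 + 103) - 3 = 103 - 3 = 100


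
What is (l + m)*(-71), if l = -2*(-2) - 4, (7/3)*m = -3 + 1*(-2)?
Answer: 1065/7 ≈ 152.14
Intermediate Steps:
m = -15/7 (m = 3*(-3 + 1*(-2))/7 = 3*(-3 - 2)/7 = (3/7)*(-5) = -15/7 ≈ -2.1429)
l = 0 (l = 4 - 4 = 0)
(l + m)*(-71) = (0 - 15/7)*(-71) = -15/7*(-71) = 1065/7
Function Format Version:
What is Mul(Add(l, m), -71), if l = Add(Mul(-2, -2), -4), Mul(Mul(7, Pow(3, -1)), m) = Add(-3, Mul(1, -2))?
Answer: Rational(1065, 7) ≈ 152.14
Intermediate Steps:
m = Rational(-15, 7) (m = Mul(Rational(3, 7), Add(-3, Mul(1, -2))) = Mul(Rational(3, 7), Add(-3, -2)) = Mul(Rational(3, 7), -5) = Rational(-15, 7) ≈ -2.1429)
l = 0 (l = Add(4, -4) = 0)
Mul(Add(l, m), -71) = Mul(Add(0, Rational(-15, 7)), -71) = Mul(Rational(-15, 7), -71) = Rational(1065, 7)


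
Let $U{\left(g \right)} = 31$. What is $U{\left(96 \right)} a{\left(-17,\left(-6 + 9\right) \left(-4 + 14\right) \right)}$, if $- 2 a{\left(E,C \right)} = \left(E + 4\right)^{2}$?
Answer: $- \frac{5239}{2} \approx -2619.5$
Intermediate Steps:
$a{\left(E,C \right)} = - \frac{\left(4 + E\right)^{2}}{2}$ ($a{\left(E,C \right)} = - \frac{\left(E + 4\right)^{2}}{2} = - \frac{\left(4 + E\right)^{2}}{2}$)
$U{\left(96 \right)} a{\left(-17,\left(-6 + 9\right) \left(-4 + 14\right) \right)} = 31 \left(- \frac{\left(4 - 17\right)^{2}}{2}\right) = 31 \left(- \frac{\left(-13\right)^{2}}{2}\right) = 31 \left(\left(- \frac{1}{2}\right) 169\right) = 31 \left(- \frac{169}{2}\right) = - \frac{5239}{2}$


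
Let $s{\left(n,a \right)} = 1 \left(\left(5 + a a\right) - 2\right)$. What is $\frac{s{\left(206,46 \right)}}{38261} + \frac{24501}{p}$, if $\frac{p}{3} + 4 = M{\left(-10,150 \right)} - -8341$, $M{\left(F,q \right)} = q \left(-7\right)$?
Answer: $\frac{327918740}{278807907} \approx 1.1761$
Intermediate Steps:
$M{\left(F,q \right)} = - 7 q$
$p = 21861$ ($p = -12 + 3 \left(\left(-7\right) 150 - -8341\right) = -12 + 3 \left(-1050 + 8341\right) = -12 + 3 \cdot 7291 = -12 + 21873 = 21861$)
$s{\left(n,a \right)} = 3 + a^{2}$ ($s{\left(n,a \right)} = 1 \left(\left(5 + a^{2}\right) - 2\right) = 1 \left(3 + a^{2}\right) = 3 + a^{2}$)
$\frac{s{\left(206,46 \right)}}{38261} + \frac{24501}{p} = \frac{3 + 46^{2}}{38261} + \frac{24501}{21861} = \left(3 + 2116\right) \frac{1}{38261} + 24501 \cdot \frac{1}{21861} = 2119 \cdot \frac{1}{38261} + \frac{8167}{7287} = \frac{2119}{38261} + \frac{8167}{7287} = \frac{327918740}{278807907}$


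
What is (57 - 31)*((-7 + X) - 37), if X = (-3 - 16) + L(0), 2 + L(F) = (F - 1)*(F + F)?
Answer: -1690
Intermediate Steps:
L(F) = -2 + 2*F*(-1 + F) (L(F) = -2 + (F - 1)*(F + F) = -2 + (-1 + F)*(2*F) = -2 + 2*F*(-1 + F))
X = -21 (X = (-3 - 16) + (-2 - 2*0 + 2*0²) = -19 + (-2 + 0 + 2*0) = -19 + (-2 + 0 + 0) = -19 - 2 = -21)
(57 - 31)*((-7 + X) - 37) = (57 - 31)*((-7 - 21) - 37) = 26*(-28 - 37) = 26*(-65) = -1690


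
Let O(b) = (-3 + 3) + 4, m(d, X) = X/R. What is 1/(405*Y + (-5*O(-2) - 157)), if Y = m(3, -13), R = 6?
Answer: -2/2109 ≈ -0.00094832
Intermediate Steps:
m(d, X) = X/6
O(b) = 4 (O(b) = 0 + 4 = 4)
Y = -13/6 (Y = (⅙)*(-13) = -13/6 ≈ -2.1667)
1/(405*Y + (-5*O(-2) - 157)) = 1/(405*(-13/6) + (-5*4 - 157)) = 1/(-1755/2 + (-20 - 157)) = 1/(-1755/2 - 177) = 1/(-2109/2) = -2/2109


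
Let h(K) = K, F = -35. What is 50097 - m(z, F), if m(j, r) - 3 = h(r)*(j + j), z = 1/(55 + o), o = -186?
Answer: 6562244/131 ≈ 50093.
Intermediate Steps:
z = -1/131 (z = 1/(55 - 186) = 1/(-131) = -1/131 ≈ -0.0076336)
m(j, r) = 3 + 2*j*r (m(j, r) = 3 + r*(j + j) = 3 + r*(2*j) = 3 + 2*j*r)
50097 - m(z, F) = 50097 - (3 + 2*(-1/131)*(-35)) = 50097 - (3 + 70/131) = 50097 - 1*463/131 = 50097 - 463/131 = 6562244/131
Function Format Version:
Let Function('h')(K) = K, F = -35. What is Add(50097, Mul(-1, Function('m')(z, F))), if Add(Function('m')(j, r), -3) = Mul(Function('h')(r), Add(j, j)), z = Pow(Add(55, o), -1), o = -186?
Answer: Rational(6562244, 131) ≈ 50093.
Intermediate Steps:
z = Rational(-1, 131) (z = Pow(Add(55, -186), -1) = Pow(-131, -1) = Rational(-1, 131) ≈ -0.0076336)
Function('m')(j, r) = Add(3, Mul(2, j, r)) (Function('m')(j, r) = Add(3, Mul(r, Add(j, j))) = Add(3, Mul(r, Mul(2, j))) = Add(3, Mul(2, j, r)))
Add(50097, Mul(-1, Function('m')(z, F))) = Add(50097, Mul(-1, Add(3, Mul(2, Rational(-1, 131), -35)))) = Add(50097, Mul(-1, Add(3, Rational(70, 131)))) = Add(50097, Mul(-1, Rational(463, 131))) = Add(50097, Rational(-463, 131)) = Rational(6562244, 131)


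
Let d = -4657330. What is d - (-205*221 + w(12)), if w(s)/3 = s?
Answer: -4612061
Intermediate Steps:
w(s) = 3*s
d - (-205*221 + w(12)) = -4657330 - (-205*221 + 3*12) = -4657330 - (-45305 + 36) = -4657330 - 1*(-45269) = -4657330 + 45269 = -4612061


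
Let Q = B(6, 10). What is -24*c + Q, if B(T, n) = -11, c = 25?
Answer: -611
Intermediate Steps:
Q = -11
-24*c + Q = -24*25 - 11 = -600 - 11 = -611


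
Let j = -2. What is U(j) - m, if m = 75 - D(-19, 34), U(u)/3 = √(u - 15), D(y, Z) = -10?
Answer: -85 + 3*I*√17 ≈ -85.0 + 12.369*I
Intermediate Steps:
U(u) = 3*√(-15 + u) (U(u) = 3*√(u - 15) = 3*√(-15 + u))
m = 85 (m = 75 - 1*(-10) = 75 + 10 = 85)
U(j) - m = 3*√(-15 - 2) - 1*85 = 3*√(-17) - 85 = 3*(I*√17) - 85 = 3*I*√17 - 85 = -85 + 3*I*√17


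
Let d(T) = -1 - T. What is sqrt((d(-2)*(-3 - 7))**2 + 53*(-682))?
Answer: I*sqrt(36046) ≈ 189.86*I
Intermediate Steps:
sqrt((d(-2)*(-3 - 7))**2 + 53*(-682)) = sqrt(((-1 - 1*(-2))*(-3 - 7))**2 + 53*(-682)) = sqrt(((-1 + 2)*(-10))**2 - 36146) = sqrt((1*(-10))**2 - 36146) = sqrt((-10)**2 - 36146) = sqrt(100 - 36146) = sqrt(-36046) = I*sqrt(36046)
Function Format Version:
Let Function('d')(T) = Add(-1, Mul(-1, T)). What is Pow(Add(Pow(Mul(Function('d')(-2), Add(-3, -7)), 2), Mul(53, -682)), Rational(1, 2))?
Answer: Mul(I, Pow(36046, Rational(1, 2))) ≈ Mul(189.86, I)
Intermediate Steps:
Pow(Add(Pow(Mul(Function('d')(-2), Add(-3, -7)), 2), Mul(53, -682)), Rational(1, 2)) = Pow(Add(Pow(Mul(Add(-1, Mul(-1, -2)), Add(-3, -7)), 2), Mul(53, -682)), Rational(1, 2)) = Pow(Add(Pow(Mul(Add(-1, 2), -10), 2), -36146), Rational(1, 2)) = Pow(Add(Pow(Mul(1, -10), 2), -36146), Rational(1, 2)) = Pow(Add(Pow(-10, 2), -36146), Rational(1, 2)) = Pow(Add(100, -36146), Rational(1, 2)) = Pow(-36046, Rational(1, 2)) = Mul(I, Pow(36046, Rational(1, 2)))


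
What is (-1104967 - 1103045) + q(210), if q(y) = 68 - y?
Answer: -2208154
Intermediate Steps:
(-1104967 - 1103045) + q(210) = (-1104967 - 1103045) + (68 - 1*210) = -2208012 + (68 - 210) = -2208012 - 142 = -2208154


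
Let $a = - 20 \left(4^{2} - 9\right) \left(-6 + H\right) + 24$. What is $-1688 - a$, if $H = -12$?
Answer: $-4232$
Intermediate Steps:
$a = 2544$ ($a = - 20 \left(4^{2} - 9\right) \left(-6 - 12\right) + 24 = - 20 \left(16 - 9\right) \left(-18\right) + 24 = - 20 \cdot 7 \left(-18\right) + 24 = \left(-20\right) \left(-126\right) + 24 = 2520 + 24 = 2544$)
$-1688 - a = -1688 - 2544 = -4232$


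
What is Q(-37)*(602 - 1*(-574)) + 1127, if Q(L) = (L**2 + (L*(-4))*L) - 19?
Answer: -4851049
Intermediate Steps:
Q(L) = -19 - 3*L**2 (Q(L) = (L**2 + (-4*L)*L) - 19 = (L**2 - 4*L**2) - 19 = -3*L**2 - 19 = -19 - 3*L**2)
Q(-37)*(602 - 1*(-574)) + 1127 = (-19 - 3*(-37)**2)*(602 - 1*(-574)) + 1127 = (-19 - 3*1369)*(602 + 574) + 1127 = (-19 - 4107)*1176 + 1127 = -4126*1176 + 1127 = -4852176 + 1127 = -4851049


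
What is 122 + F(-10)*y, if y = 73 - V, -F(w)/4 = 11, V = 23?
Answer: -2078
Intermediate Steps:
F(w) = -44 (F(w) = -4*11 = -44)
y = 50 (y = 73 - 1*23 = 73 - 23 = 50)
122 + F(-10)*y = 122 - 44*50 = 122 - 2200 = -2078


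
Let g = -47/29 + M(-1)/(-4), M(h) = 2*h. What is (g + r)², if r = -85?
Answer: 24950025/3364 ≈ 7416.8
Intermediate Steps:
g = -65/58 (g = -47/29 + (2*(-1))/(-4) = -47*1/29 - 2*(-¼) = -47/29 + ½ = -65/58 ≈ -1.1207)
(g + r)² = (-65/58 - 85)² = (-4995/58)² = 24950025/3364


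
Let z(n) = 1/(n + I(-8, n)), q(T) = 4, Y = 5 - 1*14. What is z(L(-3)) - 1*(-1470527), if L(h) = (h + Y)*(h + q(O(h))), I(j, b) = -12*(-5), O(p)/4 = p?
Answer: 70585297/48 ≈ 1.4705e+6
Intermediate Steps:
O(p) = 4*p
I(j, b) = 60
Y = -9 (Y = 5 - 14 = -9)
L(h) = (-9 + h)*(4 + h) (L(h) = (h - 9)*(h + 4) = (-9 + h)*(4 + h))
z(n) = 1/(60 + n) (z(n) = 1/(n + 60) = 1/(60 + n))
z(L(-3)) - 1*(-1470527) = 1/(60 + (-36 + (-3)² - 5*(-3))) - 1*(-1470527) = 1/(60 + (-36 + 9 + 15)) + 1470527 = 1/(60 - 12) + 1470527 = 1/48 + 1470527 = 70585297/48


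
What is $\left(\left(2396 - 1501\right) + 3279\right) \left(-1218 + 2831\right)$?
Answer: $6732662$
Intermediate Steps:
$\left(\left(2396 - 1501\right) + 3279\right) \left(-1218 + 2831\right) = \left(895 + 3279\right) 1613 = 4174 \cdot 1613 = 6732662$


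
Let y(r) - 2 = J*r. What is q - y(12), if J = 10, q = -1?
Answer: -123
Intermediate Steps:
y(r) = 2 + 10*r
q - y(12) = -1 - (2 + 10*12) = -1 - (2 + 120) = -1 - 1*122 = -1 - 122 = -123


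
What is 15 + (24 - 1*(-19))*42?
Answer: 1821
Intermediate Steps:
15 + (24 - 1*(-19))*42 = 15 + (24 + 19)*42 = 15 + 43*42 = 15 + 1806 = 1821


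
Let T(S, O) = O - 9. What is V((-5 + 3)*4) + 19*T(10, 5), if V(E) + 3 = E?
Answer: -87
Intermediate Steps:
T(S, O) = -9 + O
V(E) = -3 + E
V((-5 + 3)*4) + 19*T(10, 5) = (-3 + (-5 + 3)*4) + 19*(-9 + 5) = (-3 - 2*4) + 19*(-4) = (-3 - 8) - 76 = -11 - 76 = -87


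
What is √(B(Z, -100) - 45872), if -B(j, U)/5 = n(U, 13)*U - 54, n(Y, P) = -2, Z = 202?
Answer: 3*I*√5178 ≈ 215.88*I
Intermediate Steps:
B(j, U) = 270 + 10*U (B(j, U) = -5*(-2*U - 54) = -5*(-54 - 2*U) = 270 + 10*U)
√(B(Z, -100) - 45872) = √((270 + 10*(-100)) - 45872) = √((270 - 1000) - 45872) = √(-730 - 45872) = √(-46602) = 3*I*√5178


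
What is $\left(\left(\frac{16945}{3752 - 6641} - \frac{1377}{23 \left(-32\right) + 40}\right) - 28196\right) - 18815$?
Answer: $- \frac{31511633917}{670248} \approx -47015.0$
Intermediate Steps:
$\left(\left(\frac{16945}{3752 - 6641} - \frac{1377}{23 \left(-32\right) + 40}\right) - 28196\right) - 18815 = \left(\left(\frac{16945}{-2889} - \frac{1377}{-736 + 40}\right) - 28196\right) - 18815 = \left(\left(16945 \left(- \frac{1}{2889}\right) - \frac{1377}{-696}\right) - 28196\right) - 18815 = \left(\left(- \frac{16945}{2889} - - \frac{459}{232}\right) - 28196\right) - 18815 = \left(\left(- \frac{16945}{2889} + \frac{459}{232}\right) - 28196\right) - 18815 = \left(- \frac{2605189}{670248} - 28196\right) - 18815 = - \frac{18900917797}{670248} - 18815 = - \frac{31511633917}{670248}$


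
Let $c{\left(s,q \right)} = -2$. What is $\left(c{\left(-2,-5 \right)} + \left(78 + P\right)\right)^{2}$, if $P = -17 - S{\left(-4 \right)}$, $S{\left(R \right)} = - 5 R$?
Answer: $1521$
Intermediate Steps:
$P = -37$ ($P = -17 - \left(-5\right) \left(-4\right) = -17 - 20 = -37$)
$\left(c{\left(-2,-5 \right)} + \left(78 + P\right)\right)^{2} = \left(-2 + \left(78 - 37\right)\right)^{2} = \left(-2 + 41\right)^{2} = 39^{2} = 1521$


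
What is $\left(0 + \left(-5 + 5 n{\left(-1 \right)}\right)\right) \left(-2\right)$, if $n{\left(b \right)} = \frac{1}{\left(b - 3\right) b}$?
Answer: $\frac{15}{2} \approx 7.5$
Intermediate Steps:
$n{\left(b \right)} = \frac{1}{b \left(-3 + b\right)}$ ($n{\left(b \right)} = \frac{1}{\left(-3 + b\right) b} = \frac{1}{b \left(-3 + b\right)}$)
$\left(0 + \left(-5 + 5 n{\left(-1 \right)}\right)\right) \left(-2\right) = \left(0 - \left(5 - 5 \frac{1}{\left(-1\right) \left(-3 - 1\right)}\right)\right) \left(-2\right) = \left(0 - \left(5 - 5 \left(- \frac{1}{-4}\right)\right)\right) \left(-2\right) = \left(0 - \left(5 - 5 \left(\left(-1\right) \left(- \frac{1}{4}\right)\right)\right)\right) \left(-2\right) = \left(0 + \left(-5 + 5 \cdot \frac{1}{4}\right)\right) \left(-2\right) = \left(0 + \left(-5 + \frac{5}{4}\right)\right) \left(-2\right) = \left(0 - \frac{15}{4}\right) \left(-2\right) = \left(- \frac{15}{4}\right) \left(-2\right) = \frac{15}{2}$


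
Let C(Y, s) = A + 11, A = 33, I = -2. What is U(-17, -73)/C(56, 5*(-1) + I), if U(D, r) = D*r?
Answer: 1241/44 ≈ 28.205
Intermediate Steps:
C(Y, s) = 44 (C(Y, s) = 33 + 11 = 44)
U(-17, -73)/C(56, 5*(-1) + I) = -17*(-73)/44 = 1241*(1/44) = 1241/44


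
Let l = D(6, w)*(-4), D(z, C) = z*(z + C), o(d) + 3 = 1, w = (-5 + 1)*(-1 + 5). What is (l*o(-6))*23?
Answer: -11040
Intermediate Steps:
w = -16 (w = -4*4 = -16)
o(d) = -2 (o(d) = -3 + 1 = -2)
D(z, C) = z*(C + z)
l = 240 (l = (6*(-16 + 6))*(-4) = (6*(-10))*(-4) = -60*(-4) = 240)
(l*o(-6))*23 = (240*(-2))*23 = -480*23 = -11040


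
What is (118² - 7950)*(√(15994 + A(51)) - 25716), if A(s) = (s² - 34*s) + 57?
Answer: -153627384 + 5974*√16918 ≈ -1.5285e+8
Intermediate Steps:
A(s) = 57 + s² - 34*s
(118² - 7950)*(√(15994 + A(51)) - 25716) = (118² - 7950)*(√(15994 + (57 + 51² - 34*51)) - 25716) = (13924 - 7950)*(√(15994 + (57 + 2601 - 1734)) - 25716) = 5974*(√(15994 + 924) - 25716) = 5974*(√16918 - 25716) = 5974*(-25716 + √16918) = -153627384 + 5974*√16918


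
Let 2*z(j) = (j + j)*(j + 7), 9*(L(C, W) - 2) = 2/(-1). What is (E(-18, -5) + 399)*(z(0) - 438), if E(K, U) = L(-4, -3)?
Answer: -526622/3 ≈ -1.7554e+5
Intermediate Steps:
L(C, W) = 16/9 (L(C, W) = 2 + (2/(-1))/9 = 2 + (2*(-1))/9 = 2 + (⅑)*(-2) = 2 - 2/9 = 16/9)
z(j) = j*(7 + j) (z(j) = ((j + j)*(j + 7))/2 = ((2*j)*(7 + j))/2 = (2*j*(7 + j))/2 = j*(7 + j))
E(K, U) = 16/9
(E(-18, -5) + 399)*(z(0) - 438) = (16/9 + 399)*(0*(7 + 0) - 438) = 3607*(0*7 - 438)/9 = 3607*(0 - 438)/9 = (3607/9)*(-438) = -526622/3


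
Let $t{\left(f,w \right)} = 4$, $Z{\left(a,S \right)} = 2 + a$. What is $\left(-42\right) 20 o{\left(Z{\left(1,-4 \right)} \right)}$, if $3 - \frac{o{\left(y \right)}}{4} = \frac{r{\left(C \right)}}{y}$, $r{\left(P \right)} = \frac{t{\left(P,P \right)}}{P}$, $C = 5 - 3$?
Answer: $-7840$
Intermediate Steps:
$C = 2$ ($C = 5 - 3 = 2$)
$r{\left(P \right)} = \frac{4}{P}$
$o{\left(y \right)} = 12 - \frac{8}{y}$ ($o{\left(y \right)} = 12 - 4 \frac{4 \cdot \frac{1}{2}}{y} = 12 - 4 \frac{2}{y} = 12 - \frac{8}{y}$)
$\left(-42\right) 20 o{\left(Z{\left(1,-4 \right)} \right)} = \left(-42\right) 20 \left(12 - \frac{8}{2 + 1}\right) = - 840 \left(12 - \frac{8}{3}\right) = \left(-840\right) \frac{28}{3} = -7840$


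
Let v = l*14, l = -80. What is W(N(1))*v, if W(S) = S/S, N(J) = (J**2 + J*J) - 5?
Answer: -1120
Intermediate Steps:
N(J) = -5 + 2*J**2 (N(J) = (J**2 + J**2) - 5 = 2*J**2 - 5 = -5 + 2*J**2)
W(S) = 1
v = -1120 (v = -80*14 = -1120)
W(N(1))*v = 1*(-1120) = -1120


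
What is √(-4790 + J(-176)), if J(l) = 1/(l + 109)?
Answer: 39*I*√14137/67 ≈ 69.21*I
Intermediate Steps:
J(l) = 1/(109 + l)
√(-4790 + J(-176)) = √(-4790 + 1/(109 - 176)) = √(-4790 + 1/(-67)) = √(-4790 - 1/67) = √(-320931/67) = 39*I*√14137/67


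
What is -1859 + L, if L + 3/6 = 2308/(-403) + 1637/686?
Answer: -257498614/138229 ≈ -1862.8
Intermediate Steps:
L = -530903/138229 (L = -½ + (2308/(-403) + 1637/686) = -½ + (2308*(-1/403) + 1637*(1/686)) = -½ + (-2308/403 + 1637/686) = -½ - 923577/276458 = -530903/138229 ≈ -3.8408)
-1859 + L = -1859 - 530903/138229 = -257498614/138229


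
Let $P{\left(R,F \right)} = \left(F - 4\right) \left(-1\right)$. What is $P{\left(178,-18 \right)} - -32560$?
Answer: $32582$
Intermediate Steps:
$P{\left(R,F \right)} = 4 - F$ ($P{\left(R,F \right)} = \left(-4 + F\right) \left(-1\right) = 4 - F$)
$P{\left(178,-18 \right)} - -32560 = \left(4 - -18\right) - -32560 = \left(4 + 18\right) + 32560 = 22 + 32560 = 32582$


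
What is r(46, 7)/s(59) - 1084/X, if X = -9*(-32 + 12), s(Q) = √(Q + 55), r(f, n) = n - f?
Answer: -271/45 - 13*√114/38 ≈ -9.6749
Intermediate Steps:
s(Q) = √(55 + Q)
X = 180 (X = -9*(-20) = 180)
r(46, 7)/s(59) - 1084/X = (7 - 1*46)/(√(55 + 59)) - 1084/180 = (7 - 46)/(√114) - 1084*1/180 = -13*√114/38 - 271/45 = -271/45 - 13*√114/38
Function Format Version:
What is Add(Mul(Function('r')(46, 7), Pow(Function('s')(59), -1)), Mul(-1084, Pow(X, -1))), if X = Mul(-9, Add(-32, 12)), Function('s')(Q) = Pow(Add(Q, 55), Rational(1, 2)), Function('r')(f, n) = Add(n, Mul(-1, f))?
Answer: Add(Rational(-271, 45), Mul(Rational(-13, 38), Pow(114, Rational(1, 2)))) ≈ -9.6749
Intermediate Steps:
Function('s')(Q) = Pow(Add(55, Q), Rational(1, 2))
X = 180 (X = Mul(-9, -20) = 180)
Add(Mul(Function('r')(46, 7), Pow(Function('s')(59), -1)), Mul(-1084, Pow(X, -1))) = Add(Mul(Add(7, Mul(-1, 46)), Pow(Pow(Add(55, 59), Rational(1, 2)), -1)), Mul(-1084, Pow(180, -1))) = Add(Mul(Add(7, -46), Pow(Pow(114, Rational(1, 2)), -1)), Mul(-1084, Rational(1, 180))) = Add(Mul(-39, Mul(Rational(1, 114), Pow(114, Rational(1, 2)))), Rational(-271, 45)) = Add(Mul(Rational(-13, 38), Pow(114, Rational(1, 2))), Rational(-271, 45)) = Add(Rational(-271, 45), Mul(Rational(-13, 38), Pow(114, Rational(1, 2))))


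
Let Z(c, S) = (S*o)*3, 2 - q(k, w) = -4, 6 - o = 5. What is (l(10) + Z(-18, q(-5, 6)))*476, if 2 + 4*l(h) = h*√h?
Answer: 8330 + 1190*√10 ≈ 12093.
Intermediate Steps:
o = 1 (o = 6 - 1*5 = 6 - 5 = 1)
l(h) = -½ + h^(3/2)/4 (l(h) = -½ + (h*√h)/4 = -½ + h^(3/2)/4)
q(k, w) = 6 (q(k, w) = 2 - 1*(-4) = 2 + 4 = 6)
Z(c, S) = 3*S (Z(c, S) = (S*1)*3 = S*3 = 3*S)
(l(10) + Z(-18, q(-5, 6)))*476 = ((-½ + 10^(3/2)/4) + 3*6)*476 = ((-½ + (10*√10)/4) + 18)*476 = ((-½ + 5*√10/2) + 18)*476 = (35/2 + 5*√10/2)*476 = 8330 + 1190*√10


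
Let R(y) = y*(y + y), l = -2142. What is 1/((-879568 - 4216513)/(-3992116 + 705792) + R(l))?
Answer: 3286324/30156392034353 ≈ 1.0898e-7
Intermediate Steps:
R(y) = 2*y² (R(y) = y*(2*y) = 2*y²)
1/((-879568 - 4216513)/(-3992116 + 705792) + R(l)) = 1/((-879568 - 4216513)/(-3992116 + 705792) + 2*(-2142)²) = 1/(-5096081/(-3286324) + 2*4588164) = 1/(-5096081*(-1/3286324) + 9176328) = 1/(5096081/3286324 + 9176328) = 1/(30156392034353/3286324) = 3286324/30156392034353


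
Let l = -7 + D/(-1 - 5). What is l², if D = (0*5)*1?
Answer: 49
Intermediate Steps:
D = 0 (D = 0*1 = 0)
l = -7 (l = -7 + 0/(-1 - 5) = -7 + 0/(-6) = -7 + 0*(-⅙) = -7 + 0 = -7)
l² = (-7)² = 49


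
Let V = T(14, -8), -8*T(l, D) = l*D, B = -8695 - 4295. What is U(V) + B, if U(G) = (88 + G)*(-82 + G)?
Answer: -19926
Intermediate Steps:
B = -12990
T(l, D) = -D*l/8 (T(l, D) = -l*D/8 = -D*l/8)
V = 14 (V = -1/8*(-8)*14 = 14)
U(G) = (-82 + G)*(88 + G)
U(V) + B = (-7216 + 14**2 + 6*14) - 12990 = (-7216 + 196 + 84) - 12990 = -6936 - 12990 = -19926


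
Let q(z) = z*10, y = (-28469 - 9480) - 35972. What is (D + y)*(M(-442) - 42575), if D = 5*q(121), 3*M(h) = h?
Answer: 8698822457/3 ≈ 2.8996e+9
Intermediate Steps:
M(h) = h/3
y = -73921 (y = -37949 - 35972 = -73921)
q(z) = 10*z
D = 6050 (D = 5*(10*121) = 5*1210 = 6050)
(D + y)*(M(-442) - 42575) = (6050 - 73921)*((⅓)*(-442) - 42575) = -67871*(-442/3 - 42575) = -67871*(-128167/3) = 8698822457/3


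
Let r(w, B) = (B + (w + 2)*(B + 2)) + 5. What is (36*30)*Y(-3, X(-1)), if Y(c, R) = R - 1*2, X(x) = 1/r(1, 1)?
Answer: -2088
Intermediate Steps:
r(w, B) = 5 + B + (2 + B)*(2 + w) (r(w, B) = (B + (2 + w)*(2 + B)) + 5 = (B + (2 + B)*(2 + w)) + 5 = 5 + B + (2 + B)*(2 + w))
X(x) = 1/15 (X(x) = 1/(9 + 2*1 + 3*1 + 1*1) = 1/(9 + 2 + 3 + 1) = 1/15)
Y(c, R) = -2 + R (Y(c, R) = R - 2 = -2 + R)
(36*30)*Y(-3, X(-1)) = (36*30)*(-2 + 1/15) = 1080*(-29/15) = -2088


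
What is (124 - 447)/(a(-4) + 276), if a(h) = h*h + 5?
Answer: -323/297 ≈ -1.0875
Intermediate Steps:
a(h) = 5 + h² (a(h) = h² + 5 = 5 + h²)
(124 - 447)/(a(-4) + 276) = (124 - 447)/((5 + (-4)²) + 276) = -323/((5 + 16) + 276) = -323/(21 + 276) = -323/297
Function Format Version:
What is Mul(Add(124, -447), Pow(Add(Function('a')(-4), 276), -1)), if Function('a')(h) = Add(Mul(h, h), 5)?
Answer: Rational(-323, 297) ≈ -1.0875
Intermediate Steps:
Function('a')(h) = Add(5, Pow(h, 2)) (Function('a')(h) = Add(Pow(h, 2), 5) = Add(5, Pow(h, 2)))
Mul(Add(124, -447), Pow(Add(Function('a')(-4), 276), -1)) = Mul(Add(124, -447), Pow(Add(Add(5, Pow(-4, 2)), 276), -1)) = Mul(-323, Pow(Add(Add(5, 16), 276), -1)) = Mul(-323, Pow(Add(21, 276), -1)) = Mul(-323, Pow(297, -1)) = Mul(-323, Rational(1, 297)) = Rational(-323, 297)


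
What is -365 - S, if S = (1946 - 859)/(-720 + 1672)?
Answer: -348567/952 ≈ -366.14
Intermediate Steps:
S = 1087/952 ≈ 1.1418
-365 - S = -365 - 1*1087/952 = -365 - 1087/952 = -348567/952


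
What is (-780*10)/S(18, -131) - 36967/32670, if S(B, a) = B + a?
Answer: 250648729/3691710 ≈ 67.895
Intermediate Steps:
(-780*10)/S(18, -131) - 36967/32670 = (-780*10)/(18 - 131) - 36967/32670 = -7800/(-113) - 36967*1/32670 = -7800*(-1/113) - 36967/32670 = 7800/113 - 36967/32670 = 250648729/3691710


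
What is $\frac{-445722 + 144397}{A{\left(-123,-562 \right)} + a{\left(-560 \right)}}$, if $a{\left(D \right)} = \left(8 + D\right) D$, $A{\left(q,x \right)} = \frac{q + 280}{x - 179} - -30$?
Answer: $- \frac{223281825}{229079993} \approx -0.97469$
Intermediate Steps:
$A{\left(q,x \right)} = 30 + \frac{280 + q}{-179 + x}$ ($A{\left(q,x \right)} = \frac{280 + q}{-179 + x} + 30 = 30 + \frac{280 + q}{-179 + x}$)
$a{\left(D \right)} = D \left(8 + D\right)$
$\frac{-445722 + 144397}{A{\left(-123,-562 \right)} + a{\left(-560 \right)}} = \frac{-445722 + 144397}{\frac{-5090 - 123 + 30 \left(-562\right)}{-179 - 562} - 560 \left(8 - 560\right)} = - \frac{301325}{\frac{-5090 - 123 - 16860}{-741} - -309120} = - \frac{301325}{\left(- \frac{1}{741}\right) \left(-22073\right) + 309120} = - \frac{301325}{\frac{22073}{741} + 309120} = - \frac{301325}{\frac{229079993}{741}} = \left(-301325\right) \frac{741}{229079993} = - \frac{223281825}{229079993}$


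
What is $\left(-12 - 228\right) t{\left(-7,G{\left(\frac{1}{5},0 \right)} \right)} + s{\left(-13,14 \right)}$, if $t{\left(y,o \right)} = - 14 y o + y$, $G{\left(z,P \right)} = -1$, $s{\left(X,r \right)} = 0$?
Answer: $25200$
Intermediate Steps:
$t{\left(y,o \right)} = y - 14 o y$ ($t{\left(y,o \right)} = - 14 o y + y = y - 14 o y$)
$\left(-12 - 228\right) t{\left(-7,G{\left(\frac{1}{5},0 \right)} \right)} + s{\left(-13,14 \right)} = \left(-12 - 228\right) \left(- 7 \left(1 - -14\right)\right) + 0 = \left(-12 - 228\right) \left(- 7 \left(1 + 14\right)\right) + 0 = - 240 \left(\left(-7\right) 15\right) + 0 = \left(-240\right) \left(-105\right) + 0 = 25200 + 0 = 25200$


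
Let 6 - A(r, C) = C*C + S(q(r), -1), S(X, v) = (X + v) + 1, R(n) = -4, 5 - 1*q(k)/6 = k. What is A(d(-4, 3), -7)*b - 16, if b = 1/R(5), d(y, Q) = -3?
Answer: 27/4 ≈ 6.7500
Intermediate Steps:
q(k) = 30 - 6*k
S(X, v) = 1 + X + v
A(r, C) = -24 - C**2 + 6*r (A(r, C) = 6 - (C*C + (1 + (30 - 6*r) - 1)) = 6 - (C**2 + (30 - 6*r)) = 6 - (30 + C**2 - 6*r) = 6 + (-30 - C**2 + 6*r) = -24 - C**2 + 6*r)
b = -1/4 (b = 1/(-4) = -1/4 ≈ -0.25000)
A(d(-4, 3), -7)*b - 16 = (-24 - 1*(-7)**2 + 6*(-3))*(-1/4) - 16 = (-24 - 1*49 - 18)*(-1/4) - 16 = (-24 - 49 - 18)*(-1/4) - 16 = -91*(-1/4) - 16 = 91/4 - 16 = 27/4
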